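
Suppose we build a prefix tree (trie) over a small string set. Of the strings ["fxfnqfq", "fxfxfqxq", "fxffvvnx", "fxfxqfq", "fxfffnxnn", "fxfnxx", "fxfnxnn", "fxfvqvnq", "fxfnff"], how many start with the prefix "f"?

9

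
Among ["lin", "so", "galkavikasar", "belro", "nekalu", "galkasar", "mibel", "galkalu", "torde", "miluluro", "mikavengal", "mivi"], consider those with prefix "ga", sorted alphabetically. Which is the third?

Words with prefix "ga", in lexicographic order: "galkalu", "galkasar", "galkavikasar"
Position 3: galkavikasar

galkavikasar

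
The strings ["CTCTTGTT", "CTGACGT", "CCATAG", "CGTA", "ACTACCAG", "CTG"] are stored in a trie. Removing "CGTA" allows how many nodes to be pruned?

3

Walk "CGTA" from the leaf back toward the root, removing each node that no remaining word uses.
The suffix "GTA" (3 nodes) is used only by "CGTA"; the node for "C" still has the child "T", so pruning stops there.
Nodes removed: 3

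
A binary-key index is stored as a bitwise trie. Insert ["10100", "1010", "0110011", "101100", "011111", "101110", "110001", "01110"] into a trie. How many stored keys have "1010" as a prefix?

Walk to "1010"; the words in its subtree are exactly those with that prefix.
Words under "1010": 1010, 10100
Count: 2

2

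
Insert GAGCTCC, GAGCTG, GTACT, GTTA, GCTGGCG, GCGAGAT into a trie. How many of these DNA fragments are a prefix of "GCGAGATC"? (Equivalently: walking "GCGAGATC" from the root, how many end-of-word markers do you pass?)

1

Check each prefix of "GCGAGATC" against the stored set — each match is an end-marker on the path.
Prefixes of the query that are stored words: "GCGAGAT"
Count: 1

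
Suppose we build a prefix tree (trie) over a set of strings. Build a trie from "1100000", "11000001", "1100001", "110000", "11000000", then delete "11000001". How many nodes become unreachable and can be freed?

1

Walk "11000001" from the leaf back toward the root, removing each node that no remaining word uses.
The suffix "1" (1 node) is used only by "11000001"; the node for "1100000" still has the child "0", so pruning stops there.
Nodes removed: 1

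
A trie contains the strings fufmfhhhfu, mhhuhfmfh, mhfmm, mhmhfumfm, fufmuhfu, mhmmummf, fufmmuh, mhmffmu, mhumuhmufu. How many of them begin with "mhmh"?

Traverse to the node for "mhmh", then collect every word in that subtree.
Words under "mhmh": mhmhfumfm
Count: 1

1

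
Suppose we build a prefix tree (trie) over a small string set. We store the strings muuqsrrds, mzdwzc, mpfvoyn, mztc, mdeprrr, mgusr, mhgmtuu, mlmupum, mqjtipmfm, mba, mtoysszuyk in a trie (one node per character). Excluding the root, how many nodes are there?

63

Trace insertions, counting only characters that open a new branch:
  "muuqsrrds" → 9 new (m, u, u, q, s, r, r, d, s)
  "mzdwzc" → prefix "m" already present; 5 new (z, d, w, z, c)
  "mpfvoyn" → prefix "m" already present; 6 new (p, f, v, o, y, n)
  "mztc" → prefix "mz" already present; 2 new (t, c)
  "mdeprrr" → prefix "m" already present; 6 new (d, e, p, r, r, r)
  "mgusr" → prefix "m" already present; 4 new (g, u, s, r)
  "mhgmtuu" → prefix "m" already present; 6 new (h, g, m, t, u, u)
  "mlmupum" → prefix "m" already present; 6 new (l, m, u, p, u, m)
  "mqjtipmfm" → prefix "m" already present; 8 new (q, j, t, i, p, m, f, m)
  "mba" → prefix "m" already present; 2 new (b, a)
  "mtoysszuyk" → prefix "m" already present; 9 new (t, o, y, s, s, z, u, y, k)
Total nodes = 9 + 5 + 6 + 2 + 6 + 4 + 6 + 6 + 8 + 2 + 9 = 63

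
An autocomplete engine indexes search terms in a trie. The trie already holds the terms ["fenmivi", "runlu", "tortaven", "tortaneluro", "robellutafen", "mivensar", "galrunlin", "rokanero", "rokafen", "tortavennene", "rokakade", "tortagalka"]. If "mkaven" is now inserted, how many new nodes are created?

Walking "mkaven" from the root, the first 1 characters ("m") follow existing edges; "k" is the first miss.
So 6 − 1 = 5 new nodes.

5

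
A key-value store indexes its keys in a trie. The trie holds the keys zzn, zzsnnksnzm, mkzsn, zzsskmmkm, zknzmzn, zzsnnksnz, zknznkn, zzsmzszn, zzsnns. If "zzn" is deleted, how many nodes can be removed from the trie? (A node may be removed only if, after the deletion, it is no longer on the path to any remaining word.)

1

A node on "zzn"'s path can go only if nothing else ends at it or branches off below it.
The suffix "n" (1 node) is used only by "zzn"; the node for "zz" still has the child "s", so pruning stops there.
Nodes removed: 1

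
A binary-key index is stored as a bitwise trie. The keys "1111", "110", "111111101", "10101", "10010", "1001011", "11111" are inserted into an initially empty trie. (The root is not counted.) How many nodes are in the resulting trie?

Count nodes per top-level branch (shared prefixes stored once):
  '1'-branch (10010, 1001011, 10101, 110, 1111, 11111, 111111101): 19 nodes
Sum: 19

19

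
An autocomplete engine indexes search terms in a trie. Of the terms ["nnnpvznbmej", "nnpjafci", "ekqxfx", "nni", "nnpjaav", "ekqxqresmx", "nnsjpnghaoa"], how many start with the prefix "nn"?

5

Filter for entries beginning with "nn":
Words under "nn": nni, nnnpvznbmej, nnpjaav, nnpjafci, nnsjpnghaoa
Count: 5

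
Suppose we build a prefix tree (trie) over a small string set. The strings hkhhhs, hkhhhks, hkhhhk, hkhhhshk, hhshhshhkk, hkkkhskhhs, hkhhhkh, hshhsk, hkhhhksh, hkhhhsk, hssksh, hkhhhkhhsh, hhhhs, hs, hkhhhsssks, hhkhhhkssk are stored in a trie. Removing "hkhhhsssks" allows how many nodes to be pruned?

4

Walk "hkhhhsssks" from the leaf back toward the root, removing each node that no remaining word uses.
The suffix "ssks" (4 nodes) is used only by "hkhhhsssks"; the node for "hkhhhs" still has the child "h", so pruning stops there.
Nodes removed: 4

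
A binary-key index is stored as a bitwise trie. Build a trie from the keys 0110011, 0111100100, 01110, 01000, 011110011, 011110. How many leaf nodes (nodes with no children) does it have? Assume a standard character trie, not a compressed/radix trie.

Leaves are exactly the stored words that no other stored word extends.
Those words: "01000", "0110011", "01110", "0111100100", "011110011"
Leaf count: 5

5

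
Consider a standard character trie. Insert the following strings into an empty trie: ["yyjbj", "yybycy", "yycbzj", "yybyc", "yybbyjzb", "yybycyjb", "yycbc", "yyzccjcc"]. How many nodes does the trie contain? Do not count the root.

27

Trace insertions, counting only characters that open a new branch:
  "yyjbj" → 5 new (y, y, j, b, j)
  "yybycy" → prefix "yy" already present; 4 new (b, y, c, y)
  "yycbzj" → prefix "yy" already present; 4 new (c, b, z, j)
  "yybyc" → prefix "yybyc" already present; 0 new (none)
  "yybbyjzb" → prefix "yyb" already present; 5 new (b, y, j, z, b)
  "yybycyjb" → prefix "yybycy" already present; 2 new (j, b)
  "yycbc" → prefix "yycb" already present; 1 new (c)
  "yyzccjcc" → prefix "yy" already present; 6 new (z, c, c, j, c, c)
Total nodes = 5 + 4 + 4 + 0 + 5 + 2 + 1 + 6 = 27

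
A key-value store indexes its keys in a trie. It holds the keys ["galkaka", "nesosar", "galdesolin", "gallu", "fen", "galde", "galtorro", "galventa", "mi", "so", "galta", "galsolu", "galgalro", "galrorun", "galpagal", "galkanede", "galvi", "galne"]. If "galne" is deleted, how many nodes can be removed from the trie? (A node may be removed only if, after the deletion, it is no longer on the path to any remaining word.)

Walk "galne" from the leaf back toward the root, removing each node that no remaining word uses.
The suffix "ne" (2 nodes) is used only by "galne"; the node for "gal" still has the child "k", so pruning stops there.
Nodes removed: 2

2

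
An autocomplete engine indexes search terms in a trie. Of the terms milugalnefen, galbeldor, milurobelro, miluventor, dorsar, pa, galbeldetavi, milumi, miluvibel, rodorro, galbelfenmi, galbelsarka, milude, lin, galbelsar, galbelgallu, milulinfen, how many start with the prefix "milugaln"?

Traverse to the node for "milugaln", then collect every word in that subtree.
Words under "milugaln": milugalnefen
Count: 1

1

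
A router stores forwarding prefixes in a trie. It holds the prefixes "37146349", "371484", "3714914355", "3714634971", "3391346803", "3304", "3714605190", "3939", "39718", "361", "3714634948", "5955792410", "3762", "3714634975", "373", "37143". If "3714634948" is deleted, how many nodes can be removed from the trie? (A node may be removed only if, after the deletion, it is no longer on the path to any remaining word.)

A node on "3714634948"'s path can go only if nothing else ends at it or branches off below it.
The suffix "48" (2 nodes) is used only by "3714634948"; the node for "37146349" still has the child "7", so pruning stops there.
Nodes removed: 2

2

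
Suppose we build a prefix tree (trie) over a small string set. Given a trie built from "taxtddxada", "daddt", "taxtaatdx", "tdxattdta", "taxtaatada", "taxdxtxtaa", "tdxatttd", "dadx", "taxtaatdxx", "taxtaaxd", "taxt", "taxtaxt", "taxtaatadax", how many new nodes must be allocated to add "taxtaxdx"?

2

"taxtax" is already a path in the trie; the remaining "dx" must be added.
Each of the 2 remaining characters creates one node.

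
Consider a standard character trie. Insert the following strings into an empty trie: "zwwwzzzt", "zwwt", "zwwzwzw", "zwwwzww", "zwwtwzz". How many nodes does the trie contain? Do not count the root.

18

Trie structure (* marks end of a word):
(root)
└─ z
   └─ w
      └─ w
         ├─ t *
         │  └─ w
         │     └─ z
         │        └─ z *
         ├─ w
         │  └─ z
         │     ├─ w
         │     │  └─ w *
         │     └─ z
         │        └─ z
         │           └─ t *
         └─ z
            └─ w
               └─ z
                  └─ w *
Counting every labelled node above: 18.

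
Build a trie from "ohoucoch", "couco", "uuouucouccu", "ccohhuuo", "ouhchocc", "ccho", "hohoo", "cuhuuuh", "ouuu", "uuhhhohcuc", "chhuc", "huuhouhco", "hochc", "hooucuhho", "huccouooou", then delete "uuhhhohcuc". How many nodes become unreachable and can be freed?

8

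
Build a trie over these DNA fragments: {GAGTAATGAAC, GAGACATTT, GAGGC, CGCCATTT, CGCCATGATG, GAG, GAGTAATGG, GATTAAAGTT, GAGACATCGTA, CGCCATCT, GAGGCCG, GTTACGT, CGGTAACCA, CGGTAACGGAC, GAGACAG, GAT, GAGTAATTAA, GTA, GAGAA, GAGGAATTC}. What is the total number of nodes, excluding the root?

76

Count nodes per top-level branch (shared prefixes stored once):
  'C'-branch (CGCCATCT, CGCCATGATG, CGCCATTT, CGGTAACCA, CGGTAACGGAC): 25 nodes
  'G'-branch (GAG, GAGAA, GAGACAG, GAGACATCGTA, GAGACATTT, GAGGAATTC, GAGGC, GAGGCCG, GAGTAATGAAC, GAGTAATGG, GAGTAATTAA, GAT, GATTAAAGTT, GTA, GTTACGT): 51 nodes
Sum: 76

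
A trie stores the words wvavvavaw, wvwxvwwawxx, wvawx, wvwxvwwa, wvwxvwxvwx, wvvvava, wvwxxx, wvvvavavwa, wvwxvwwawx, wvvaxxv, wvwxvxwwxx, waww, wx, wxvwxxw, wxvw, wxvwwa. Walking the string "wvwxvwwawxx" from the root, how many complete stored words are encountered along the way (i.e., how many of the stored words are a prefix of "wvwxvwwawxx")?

3

Check each prefix of "wvwxvwwawxx" against the stored set — each match is an end-marker on the path.
Prefixes of the query that are stored words: "wvwxvwwa", "wvwxvwwawx", "wvwxvwwawxx"
Count: 3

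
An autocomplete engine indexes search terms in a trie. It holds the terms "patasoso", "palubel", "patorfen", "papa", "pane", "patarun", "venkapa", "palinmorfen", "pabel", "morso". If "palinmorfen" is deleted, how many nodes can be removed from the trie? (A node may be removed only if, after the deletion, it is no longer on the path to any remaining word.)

A node on "palinmorfen"'s path can go only if nothing else ends at it or branches off below it.
The suffix "inmorfen" (8 nodes) is used only by "palinmorfen"; the node for "pal" still has the child "u", so pruning stops there.
Nodes removed: 8

8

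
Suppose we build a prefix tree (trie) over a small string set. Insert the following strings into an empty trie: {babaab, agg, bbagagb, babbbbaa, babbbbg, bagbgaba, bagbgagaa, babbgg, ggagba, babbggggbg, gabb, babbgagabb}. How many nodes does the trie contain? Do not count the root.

For each word, the new-node count is its length minus the longest prefix already in the trie:
  "babaab" → 6 new (b, a, b, a, a, b)
  "agg" → 3 new (a, g, g)
  "bbagagb" → prefix "b" already present; 6 new (b, a, g, a, g, b)
  "babbbbaa" → prefix "bab" already present; 5 new (b, b, b, a, a)
  "babbbbg" → prefix "babbbb" already present; 1 new (g)
  "bagbgaba" → prefix "ba" already present; 6 new (g, b, g, a, b, a)
  "bagbgagaa" → prefix "bagbga" already present; 3 new (g, a, a)
  "babbgg" → prefix "babb" already present; 2 new (g, g)
  "ggagba" → 6 new (g, g, a, g, b, a)
  "babbggggbg" → prefix "babbgg" already present; 4 new (g, g, b, g)
  "gabb" → prefix "g" already present; 3 new (a, b, b)
  "babbgagabb" → prefix "babbg" already present; 5 new (a, g, a, b, b)
Total nodes = 6 + 3 + 6 + 5 + 1 + 6 + 3 + 2 + 6 + 4 + 3 + 5 = 50

50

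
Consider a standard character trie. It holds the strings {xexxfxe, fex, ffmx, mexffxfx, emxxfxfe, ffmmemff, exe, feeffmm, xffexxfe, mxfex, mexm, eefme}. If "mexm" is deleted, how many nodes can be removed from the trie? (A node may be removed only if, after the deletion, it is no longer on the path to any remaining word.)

1

After clearing the end-marker at "mexm", prune upward until reaching a node still needed by another word.
The suffix "m" (1 node) is used only by "mexm"; the node for "mex" still has the child "f", so pruning stops there.
Nodes removed: 1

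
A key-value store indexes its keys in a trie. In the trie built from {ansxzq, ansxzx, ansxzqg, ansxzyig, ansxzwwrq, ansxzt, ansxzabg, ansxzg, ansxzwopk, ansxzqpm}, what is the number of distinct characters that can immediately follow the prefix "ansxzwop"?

1

Follow the path "ansxzwop" to its node, then look at its outgoing edges.
Distinct next characters after "ansxzwop": k.
That node has 1 child edge.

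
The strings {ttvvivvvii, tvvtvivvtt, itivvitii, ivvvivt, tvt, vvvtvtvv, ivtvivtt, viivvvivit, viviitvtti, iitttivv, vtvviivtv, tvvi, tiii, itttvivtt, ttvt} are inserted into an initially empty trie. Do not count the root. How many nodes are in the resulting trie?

Count nodes per top-level branch (shared prefixes stored once):
  'i'-branch (iitttivv, itivvitii, itttvivtt, ivtvivtt, ivvvivt): 35 nodes
  't'-branch (tiii, ttvt, ttvvivvvii, tvt, tvvi, tvvtvivvtt): 25 nodes
  'v'-branch (viivvvivit, viviitvtti, vtvviivtv, vvvtvtvv): 33 nodes
Sum: 93

93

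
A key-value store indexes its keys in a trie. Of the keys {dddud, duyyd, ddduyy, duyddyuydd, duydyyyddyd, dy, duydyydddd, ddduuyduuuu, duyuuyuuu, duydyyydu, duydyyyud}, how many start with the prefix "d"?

11

Traverse to the node for "d", then collect every word in that subtree.
Matches: "dddud", "ddduuyduuuu", "ddduyy", "duyddyuydd", "duydyydddd", "duydyyyddyd", "duydyyydu", "duydyyyud", "duyuuyuuu", "duyyd", "dy"
Count: 11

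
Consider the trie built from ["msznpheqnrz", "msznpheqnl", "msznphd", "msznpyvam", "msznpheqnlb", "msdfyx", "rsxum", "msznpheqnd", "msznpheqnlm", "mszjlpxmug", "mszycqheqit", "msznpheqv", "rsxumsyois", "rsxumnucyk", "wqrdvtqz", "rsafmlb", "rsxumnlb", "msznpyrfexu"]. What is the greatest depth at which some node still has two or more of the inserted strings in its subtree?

Look for the deepest trie node that still has at least two words in its subtree.
e.g. "msznpheqnl" and "msznpheqnlb" share the prefix "msznpheqnl" of length 10; no pair shares a longer one.
Longest shared-prefix length: 10

10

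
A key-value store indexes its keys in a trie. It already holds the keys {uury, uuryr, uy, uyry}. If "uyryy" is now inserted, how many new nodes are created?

The longest prefix of "uyryy" already in the trie is "uyry" (length 4).
So 5 − 4 = 1 new nodes.

1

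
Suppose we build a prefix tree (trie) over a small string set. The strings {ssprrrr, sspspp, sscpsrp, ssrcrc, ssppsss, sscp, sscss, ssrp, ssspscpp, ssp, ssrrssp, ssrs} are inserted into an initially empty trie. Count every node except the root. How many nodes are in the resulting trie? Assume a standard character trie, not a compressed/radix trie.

Count nodes per top-level branch (shared prefixes stored once):
  's'-branch (sscp, sscpsrp, sscss, ssp, ssppsss, ssprrrr, sspspp, ssrcrc, ssrp, ssrrssp, ssrs, ssspscpp): 37 nodes
Sum: 37

37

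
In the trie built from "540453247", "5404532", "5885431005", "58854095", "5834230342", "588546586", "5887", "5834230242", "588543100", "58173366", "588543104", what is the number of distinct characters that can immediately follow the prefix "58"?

3

Follow the path "58" to its node, then look at its outgoing edges.
Characters that immediately follow "58" among the stored strings: {1, 3, 8}.
That node has 3 child edges.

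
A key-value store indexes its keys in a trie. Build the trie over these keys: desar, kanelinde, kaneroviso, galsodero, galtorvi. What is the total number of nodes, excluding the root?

Count nodes per top-level branch (shared prefixes stored once):
  'd'-branch (desar): 5 nodes
  'g'-branch (galsodero, galtorvi): 14 nodes
  'k'-branch (kanelinde, kaneroviso): 15 nodes
Sum: 34

34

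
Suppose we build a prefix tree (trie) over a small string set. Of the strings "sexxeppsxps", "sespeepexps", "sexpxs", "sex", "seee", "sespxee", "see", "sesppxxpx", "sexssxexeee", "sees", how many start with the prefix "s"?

10

Traverse to the node for "s", then collect every word in that subtree.
Words under "s": see, seee, sees, sespeepexps, sesppxxpx, sespxee, sex, sexpxs, sexssxexeee, sexxeppsxps
Count: 10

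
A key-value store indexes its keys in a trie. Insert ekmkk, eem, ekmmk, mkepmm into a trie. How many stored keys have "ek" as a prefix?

2

Walk to "ek"; the words in its subtree are exactly those with that prefix.
Matches: "ekmkk", "ekmmk"
Count: 2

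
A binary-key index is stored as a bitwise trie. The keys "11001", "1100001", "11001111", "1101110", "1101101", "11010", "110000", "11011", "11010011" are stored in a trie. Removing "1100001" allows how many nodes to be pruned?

Walk "1100001" from the leaf back toward the root, removing each node that no remaining word uses.
The suffix "1" (1 node) is used only by "1100001"; "110000" is itself a stored word, so pruning stops there.
Nodes removed: 1

1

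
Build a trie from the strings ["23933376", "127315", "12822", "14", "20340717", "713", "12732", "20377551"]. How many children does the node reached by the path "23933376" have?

The children of the "23933376" node are the distinct next characters among strings starting with "23933376".
No stored string extends past "23933376".
That node has 0 child edges.

0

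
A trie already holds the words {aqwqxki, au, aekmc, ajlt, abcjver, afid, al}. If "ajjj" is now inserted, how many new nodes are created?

Walking "ajjj" from the root, the first 2 characters ("aj") follow existing edges; "j" is the first miss.
Each of the 2 remaining characters creates one node.

2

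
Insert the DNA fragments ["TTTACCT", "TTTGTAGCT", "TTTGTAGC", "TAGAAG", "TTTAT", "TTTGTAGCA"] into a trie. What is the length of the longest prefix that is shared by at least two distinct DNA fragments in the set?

The deepest shared node is where two words last agree before diverging.
e.g. "TTTGTAGC" and "TTTGTAGCA" share the prefix "TTTGTAGC" of length 8; no pair shares a longer one.
Longest shared-prefix length: 8

8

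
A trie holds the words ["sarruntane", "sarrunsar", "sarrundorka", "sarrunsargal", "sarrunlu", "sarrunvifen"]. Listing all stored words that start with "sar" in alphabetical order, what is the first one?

sarrundorka

Words with prefix "sar", in lexicographic order: "sarrundorka", "sarrunlu", "sarrunsar", "sarrunsargal", "sarruntane", "sarrunvifen"
Position 1: sarrundorka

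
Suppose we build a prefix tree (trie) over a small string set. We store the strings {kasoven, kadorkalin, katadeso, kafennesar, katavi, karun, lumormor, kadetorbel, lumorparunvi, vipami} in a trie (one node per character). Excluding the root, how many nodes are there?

62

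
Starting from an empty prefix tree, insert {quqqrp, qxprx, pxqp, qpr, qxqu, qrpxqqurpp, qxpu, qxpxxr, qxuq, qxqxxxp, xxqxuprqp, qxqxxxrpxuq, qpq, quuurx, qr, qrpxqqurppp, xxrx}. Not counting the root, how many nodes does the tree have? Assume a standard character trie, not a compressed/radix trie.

59

Insert word by word; a character creates a node only if that edge doesn't already exist:
  "quqqrp" → 6 new (q, u, q, q, r, p)
  "qxprx" → prefix "q" already present; 4 new (x, p, r, x)
  "pxqp" → 4 new (p, x, q, p)
  "qpr" → prefix "q" already present; 2 new (p, r)
  "qxqu" → prefix "qx" already present; 2 new (q, u)
  "qrpxqqurpp" → prefix "q" already present; 9 new (r, p, x, q, q, u, r, p, p)
  "qxpu" → prefix "qxp" already present; 1 new (u)
  "qxpxxr" → prefix "qxp" already present; 3 new (x, x, r)
  "qxuq" → prefix "qx" already present; 2 new (u, q)
  "qxqxxxp" → prefix "qxq" already present; 4 new (x, x, x, p)
  "xxqxuprqp" → 9 new (x, x, q, x, u, p, r, q, p)
  "qxqxxxrpxuq" → prefix "qxqxxx" already present; 5 new (r, p, x, u, q)
  "qpq" → prefix "qp" already present; 1 new (q)
  "quuurx" → prefix "qu" already present; 4 new (u, u, r, x)
  "qr" → prefix "qr" already present; 0 new (none)
  "qrpxqqurppp" → prefix "qrpxqqurpp" already present; 1 new (p)
  "xxrx" → prefix "xx" already present; 2 new (r, x)
Total nodes = 6 + 4 + 4 + 2 + 2 + 9 + 1 + 3 + 2 + 4 + 9 + 5 + 1 + 4 + 0 + 1 + 2 = 59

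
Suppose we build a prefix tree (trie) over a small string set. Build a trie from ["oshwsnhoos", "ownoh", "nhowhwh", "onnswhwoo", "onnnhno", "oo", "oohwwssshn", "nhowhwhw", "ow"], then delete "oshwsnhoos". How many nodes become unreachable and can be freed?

Walk "oshwsnhoos" from the leaf back toward the root, removing each node that no remaining word uses.
The suffix "shwsnhoos" (9 nodes) is used only by "oshwsnhoos"; the node for "o" still has the child "w", so pruning stops there.
Nodes removed: 9

9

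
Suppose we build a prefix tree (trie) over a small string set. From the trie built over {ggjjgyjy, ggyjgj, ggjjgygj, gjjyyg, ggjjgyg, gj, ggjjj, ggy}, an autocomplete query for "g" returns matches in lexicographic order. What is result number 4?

Words with prefix "g", in lexicographic order: "ggjjgyg", "ggjjgygj", "ggjjgyjy", "ggjjj", "ggy", "ggyjgj", "gj", "gjjyyg"
The 4th is ggjjj.

ggjjj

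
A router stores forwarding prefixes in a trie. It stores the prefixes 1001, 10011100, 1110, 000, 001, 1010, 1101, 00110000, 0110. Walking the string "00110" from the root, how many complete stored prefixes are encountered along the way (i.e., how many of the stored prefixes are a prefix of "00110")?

1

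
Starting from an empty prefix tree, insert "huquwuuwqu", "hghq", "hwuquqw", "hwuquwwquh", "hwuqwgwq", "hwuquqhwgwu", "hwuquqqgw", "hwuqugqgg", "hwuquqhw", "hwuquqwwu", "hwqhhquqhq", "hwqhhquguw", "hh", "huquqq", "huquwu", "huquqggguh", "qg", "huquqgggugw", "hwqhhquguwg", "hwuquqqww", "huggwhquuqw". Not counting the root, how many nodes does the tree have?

77

For each word, the new-node count is its length minus the longest prefix already in the trie:
  "huquwuuwqu" → 10 new (h, u, q, u, w, u, u, w, q, u)
  "hghq" → prefix "h" already present; 3 new (g, h, q)
  "hwuquqw" → prefix "h" already present; 6 new (w, u, q, u, q, w)
  "hwuquwwquh" → prefix "hwuqu" already present; 5 new (w, w, q, u, h)
  "hwuqwgwq" → prefix "hwuq" already present; 4 new (w, g, w, q)
  "hwuquqhwgwu" → prefix "hwuquq" already present; 5 new (h, w, g, w, u)
  "hwuquqqgw" → prefix "hwuquq" already present; 3 new (q, g, w)
  "hwuqugqgg" → prefix "hwuqu" already present; 4 new (g, q, g, g)
  "hwuquqhw" → prefix "hwuquqhw" already present; 0 new (none)
  "hwuquqwwu" → prefix "hwuquqw" already present; 2 new (w, u)
  "hwqhhquqhq" → prefix "hw" already present; 8 new (q, h, h, q, u, q, h, q)
  "hwqhhquguw" → prefix "hwqhhqu" already present; 3 new (g, u, w)
  "hh" → prefix "h" already present; 1 new (h)
  "huquqq" → prefix "huqu" already present; 2 new (q, q)
  "huquwu" → prefix "huquwu" already present; 0 new (none)
  "huquqggguh" → prefix "huquq" already present; 5 new (g, g, g, u, h)
  "qg" → 2 new (q, g)
  "huquqgggugw" → prefix "huquqgggu" already present; 2 new (g, w)
  "hwqhhquguwg" → prefix "hwqhhquguw" already present; 1 new (g)
  "hwuquqqww" → prefix "hwuquqq" already present; 2 new (w, w)
  "huggwhquuqw" → prefix "hu" already present; 9 new (g, g, w, h, q, u, u, q, w)
Total nodes = 10 + 3 + 6 + 5 + 4 + 5 + 3 + 4 + 0 + 2 + 8 + 3 + 1 + 2 + 0 + 5 + 2 + 2 + 1 + 2 + 9 = 77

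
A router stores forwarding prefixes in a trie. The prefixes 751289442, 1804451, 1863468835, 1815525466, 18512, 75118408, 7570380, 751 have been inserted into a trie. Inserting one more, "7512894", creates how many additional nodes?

0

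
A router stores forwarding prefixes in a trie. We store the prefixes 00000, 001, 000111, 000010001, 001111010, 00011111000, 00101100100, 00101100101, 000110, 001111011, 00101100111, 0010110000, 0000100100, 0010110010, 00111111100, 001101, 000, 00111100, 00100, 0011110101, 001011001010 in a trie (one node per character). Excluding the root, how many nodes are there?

54

For each word, the new-node count is its length minus the longest prefix already in the trie:
  "00000" → 5 new (0, 0, 0, 0, 0)
  "001" → prefix "00" already present; 1 new (1)
  "000111" → prefix "000" already present; 3 new (1, 1, 1)
  "000010001" → prefix "0000" already present; 5 new (1, 0, 0, 0, 1)
  "001111010" → prefix "001" already present; 6 new (1, 1, 1, 0, 1, 0)
  "00011111000" → prefix "000111" already present; 5 new (1, 1, 0, 0, 0)
  "00101100100" → prefix "001" already present; 8 new (0, 1, 1, 0, 0, 1, 0, 0)
  "00101100101" → prefix "0010110010" already present; 1 new (1)
  "000110" → prefix "00011" already present; 1 new (0)
  "001111011" → prefix "00111101" already present; 1 new (1)
  "00101100111" → prefix "001011001" already present; 2 new (1, 1)
  "0010110000" → prefix "00101100" already present; 2 new (0, 0)
  "0000100100" → prefix "0000100" already present; 3 new (1, 0, 0)
  "0010110010" → prefix "0010110010" already present; 0 new (none)
  "00111111100" → prefix "001111" already present; 5 new (1, 1, 1, 0, 0)
  "001101" → prefix "0011" already present; 2 new (0, 1)
  "000" → prefix "000" already present; 0 new (none)
  "00111100" → prefix "0011110" already present; 1 new (0)
  "00100" → prefix "0010" already present; 1 new (0)
  "0011110101" → prefix "001111010" already present; 1 new (1)
  "001011001010" → prefix "00101100101" already present; 1 new (0)
Total nodes = 5 + 1 + 3 + 5 + 6 + 5 + 8 + 1 + 1 + 1 + 2 + 2 + 3 + 0 + 5 + 2 + 0 + 1 + 1 + 1 + 1 = 54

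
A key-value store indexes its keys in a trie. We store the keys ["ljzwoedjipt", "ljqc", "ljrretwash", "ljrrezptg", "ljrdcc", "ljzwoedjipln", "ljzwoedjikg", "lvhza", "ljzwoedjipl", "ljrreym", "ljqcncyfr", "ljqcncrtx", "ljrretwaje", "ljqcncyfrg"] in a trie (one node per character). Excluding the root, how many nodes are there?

49

For each word, the new-node count is its length minus the longest prefix already in the trie:
  "ljzwoedjipt" → 11 new (l, j, z, w, o, e, d, j, i, p, t)
  "ljqc" → prefix "lj" already present; 2 new (q, c)
  "ljrretwash" → prefix "lj" already present; 8 new (r, r, e, t, w, a, s, h)
  "ljrrezptg" → prefix "ljrre" already present; 4 new (z, p, t, g)
  "ljrdcc" → prefix "ljr" already present; 3 new (d, c, c)
  "ljzwoedjipln" → prefix "ljzwoedjip" already present; 2 new (l, n)
  "ljzwoedjikg" → prefix "ljzwoedji" already present; 2 new (k, g)
  "lvhza" → prefix "l" already present; 4 new (v, h, z, a)
  "ljzwoedjipl" → prefix "ljzwoedjipl" already present; 0 new (none)
  "ljrreym" → prefix "ljrre" already present; 2 new (y, m)
  "ljqcncyfr" → prefix "ljqc" already present; 5 new (n, c, y, f, r)
  "ljqcncrtx" → prefix "ljqcnc" already present; 3 new (r, t, x)
  "ljrretwaje" → prefix "ljrretwa" already present; 2 new (j, e)
  "ljqcncyfrg" → prefix "ljqcncyfr" already present; 1 new (g)
Total nodes = 11 + 2 + 8 + 4 + 3 + 2 + 2 + 4 + 0 + 2 + 5 + 3 + 2 + 1 = 49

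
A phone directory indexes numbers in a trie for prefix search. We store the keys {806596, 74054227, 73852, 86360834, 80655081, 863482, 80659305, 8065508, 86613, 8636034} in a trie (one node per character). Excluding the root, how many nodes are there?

Trace insertions, counting only characters that open a new branch:
  "806596" → 6 new (8, 0, 6, 5, 9, 6)
  "74054227" → 8 new (7, 4, 0, 5, 4, 2, 2, 7)
  "73852" → prefix "7" already present; 4 new (3, 8, 5, 2)
  "86360834" → prefix "8" already present; 7 new (6, 3, 6, 0, 8, 3, 4)
  "80655081" → prefix "8065" already present; 4 new (5, 0, 8, 1)
  "863482" → prefix "863" already present; 3 new (4, 8, 2)
  "80659305" → prefix "80659" already present; 3 new (3, 0, 5)
  "8065508" → prefix "8065508" already present; 0 new (none)
  "86613" → prefix "86" already present; 3 new (6, 1, 3)
  "8636034" → prefix "86360" already present; 2 new (3, 4)
Total nodes = 6 + 8 + 4 + 7 + 4 + 3 + 3 + 0 + 3 + 2 = 40

40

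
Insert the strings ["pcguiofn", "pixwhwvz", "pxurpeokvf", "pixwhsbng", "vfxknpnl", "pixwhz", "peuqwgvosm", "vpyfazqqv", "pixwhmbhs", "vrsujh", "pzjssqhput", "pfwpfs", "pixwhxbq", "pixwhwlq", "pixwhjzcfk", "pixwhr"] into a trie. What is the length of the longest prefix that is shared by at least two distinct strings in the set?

Look for the deepest trie node that still has at least two words in its subtree.
e.g. "pixwhwlq" and "pixwhwvz" share the prefix "pixwhw" of length 6; no pair shares a longer one.
Longest shared-prefix length: 6

6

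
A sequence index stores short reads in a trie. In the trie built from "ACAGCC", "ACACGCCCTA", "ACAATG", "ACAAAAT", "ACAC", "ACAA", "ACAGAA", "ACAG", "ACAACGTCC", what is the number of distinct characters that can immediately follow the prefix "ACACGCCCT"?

1

Walk "ACACGCCCT" from the root, arriving at one node.
Distinct next characters after "ACACGCCCT": A.
That node has 1 child edge.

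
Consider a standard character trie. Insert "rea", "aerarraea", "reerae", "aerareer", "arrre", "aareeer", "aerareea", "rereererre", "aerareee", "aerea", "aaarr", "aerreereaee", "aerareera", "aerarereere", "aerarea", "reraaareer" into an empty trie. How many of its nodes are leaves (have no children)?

15

Leaves are exactly the stored words that no other stored word extends.
Those words: "aaarr", "aareeer", "aerarea", "aerareea", "aerareee", "aerareera", "aerarereere", "aerarraea", "aerea", "aerreereaee", "arrre", "rea", "reerae", "reraaareer", "rereererre"
Leaf count: 15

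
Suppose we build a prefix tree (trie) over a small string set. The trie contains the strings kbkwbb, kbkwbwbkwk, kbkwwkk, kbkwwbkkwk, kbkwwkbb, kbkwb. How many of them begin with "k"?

6

Traverse to the node for "k", then collect every word in that subtree.
Words under "k": kbkwb, kbkwbb, kbkwbwbkwk, kbkwwbkkwk, kbkwwkbb, kbkwwkk
Count: 6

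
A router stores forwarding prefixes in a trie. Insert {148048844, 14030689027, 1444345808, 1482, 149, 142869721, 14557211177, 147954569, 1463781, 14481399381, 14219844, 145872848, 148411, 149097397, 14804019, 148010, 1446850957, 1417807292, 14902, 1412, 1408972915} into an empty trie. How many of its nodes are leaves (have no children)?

A leaf is a node with no children — equivalently, the end of a word that is not a proper prefix of any other stored word.
Those words: "14030689027", "1408972915", "1412", "1417807292", "14219844", "142869721", "1444345808", "1446850957", "14481399381", "14557211177", "145872848", "1463781", "147954569", "148010", "14804019", "148048844", "1482", "148411", "14902", "149097397"
Leaf count: 20

20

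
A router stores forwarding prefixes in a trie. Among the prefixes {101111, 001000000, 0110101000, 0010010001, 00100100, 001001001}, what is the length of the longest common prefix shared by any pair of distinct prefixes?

8

Look for the deepest trie node that still has at least two words in its subtree.
e.g. "00100100" and "0010010001" share the prefix "00100100" of length 8; no pair shares a longer one.
Longest shared-prefix length: 8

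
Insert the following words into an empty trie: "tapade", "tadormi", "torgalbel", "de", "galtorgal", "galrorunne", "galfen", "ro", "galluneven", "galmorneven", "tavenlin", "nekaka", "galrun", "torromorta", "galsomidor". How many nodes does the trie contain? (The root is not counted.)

Insert word by word; a character creates a node only if that edge doesn't already exist:
  "tapade" → 6 new (t, a, p, a, d, e)
  "tadormi" → prefix "ta" already present; 5 new (d, o, r, m, i)
  "torgalbel" → prefix "t" already present; 8 new (o, r, g, a, l, b, e, l)
  "de" → 2 new (d, e)
  "galtorgal" → 9 new (g, a, l, t, o, r, g, a, l)
  "galrorunne" → prefix "gal" already present; 7 new (r, o, r, u, n, n, e)
  "galfen" → prefix "gal" already present; 3 new (f, e, n)
  "ro" → 2 new (r, o)
  "galluneven" → prefix "gal" already present; 7 new (l, u, n, e, v, e, n)
  "galmorneven" → prefix "gal" already present; 8 new (m, o, r, n, e, v, e, n)
  "tavenlin" → prefix "ta" already present; 6 new (v, e, n, l, i, n)
  "nekaka" → 6 new (n, e, k, a, k, a)
  "galrun" → prefix "galr" already present; 2 new (u, n)
  "torromorta" → prefix "tor" already present; 7 new (r, o, m, o, r, t, a)
  "galsomidor" → prefix "gal" already present; 7 new (s, o, m, i, d, o, r)
Total nodes = 6 + 5 + 8 + 2 + 9 + 7 + 3 + 2 + 7 + 8 + 6 + 6 + 2 + 7 + 7 = 85

85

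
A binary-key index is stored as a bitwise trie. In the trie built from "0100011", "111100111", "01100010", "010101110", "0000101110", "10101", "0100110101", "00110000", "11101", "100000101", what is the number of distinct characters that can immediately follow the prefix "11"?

1

The children of the "11" node are the distinct next characters among strings starting with "11".
Distinct next characters after "11": 1.
That node has 1 child edge.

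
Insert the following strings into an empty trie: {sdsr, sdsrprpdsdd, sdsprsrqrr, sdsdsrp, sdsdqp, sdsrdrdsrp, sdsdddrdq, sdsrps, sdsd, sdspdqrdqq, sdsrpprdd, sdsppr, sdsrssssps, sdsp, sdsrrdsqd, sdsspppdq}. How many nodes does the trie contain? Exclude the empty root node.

65

Insert word by word; a character creates a node only if that edge doesn't already exist:
  "sdsr" → 4 new (s, d, s, r)
  "sdsrprpdsdd" → prefix "sdsr" already present; 7 new (p, r, p, d, s, d, d)
  "sdsprsrqrr" → prefix "sds" already present; 7 new (p, r, s, r, q, r, r)
  "sdsdsrp" → prefix "sds" already present; 4 new (d, s, r, p)
  "sdsdqp" → prefix "sdsd" already present; 2 new (q, p)
  "sdsrdrdsrp" → prefix "sdsr" already present; 6 new (d, r, d, s, r, p)
  "sdsdddrdq" → prefix "sdsd" already present; 5 new (d, d, r, d, q)
  "sdsrps" → prefix "sdsrp" already present; 1 new (s)
  "sdsd" → prefix "sdsd" already present; 0 new (none)
  "sdspdqrdqq" → prefix "sdsp" already present; 6 new (d, q, r, d, q, q)
  "sdsrpprdd" → prefix "sdsrp" already present; 4 new (p, r, d, d)
  "sdsppr" → prefix "sdsp" already present; 2 new (p, r)
  "sdsrssssps" → prefix "sdsr" already present; 6 new (s, s, s, s, p, s)
  "sdsp" → prefix "sdsp" already present; 0 new (none)
  "sdsrrdsqd" → prefix "sdsr" already present; 5 new (r, d, s, q, d)
  "sdsspppdq" → prefix "sds" already present; 6 new (s, p, p, p, d, q)
Total nodes = 4 + 7 + 7 + 4 + 2 + 6 + 5 + 1 + 0 + 6 + 4 + 2 + 6 + 0 + 5 + 6 = 65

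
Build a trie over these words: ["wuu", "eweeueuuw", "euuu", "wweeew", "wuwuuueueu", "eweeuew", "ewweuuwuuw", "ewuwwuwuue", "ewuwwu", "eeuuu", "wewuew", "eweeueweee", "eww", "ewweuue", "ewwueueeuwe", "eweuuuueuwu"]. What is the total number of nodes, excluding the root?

For each word, the new-node count is its length minus the longest prefix already in the trie:
  "wuu" → 3 new (w, u, u)
  "eweeueuuw" → 9 new (e, w, e, e, u, e, u, u, w)
  "euuu" → prefix "e" already present; 3 new (u, u, u)
  "wweeew" → prefix "w" already present; 5 new (w, e, e, e, w)
  "wuwuuueueu" → prefix "wu" already present; 8 new (w, u, u, u, e, u, e, u)
  "eweeuew" → prefix "eweeue" already present; 1 new (w)
  "ewweuuwuuw" → prefix "ew" already present; 8 new (w, e, u, u, w, u, u, w)
  "ewuwwuwuue" → prefix "ew" already present; 8 new (u, w, w, u, w, u, u, e)
  "ewuwwu" → prefix "ewuwwu" already present; 0 new (none)
  "eeuuu" → prefix "e" already present; 4 new (e, u, u, u)
  "wewuew" → prefix "w" already present; 5 new (e, w, u, e, w)
  "eweeueweee" → prefix "eweeuew" already present; 3 new (e, e, e)
  "eww" → prefix "eww" already present; 0 new (none)
  "ewweuue" → prefix "ewweuu" already present; 1 new (e)
  "ewwueueeuwe" → prefix "eww" already present; 8 new (u, e, u, e, e, u, w, e)
  "eweuuuueuwu" → prefix "ewe" already present; 8 new (u, u, u, u, e, u, w, u)
Total nodes = 3 + 9 + 3 + 5 + 8 + 1 + 8 + 8 + 0 + 4 + 5 + 3 + 0 + 1 + 8 + 8 = 74

74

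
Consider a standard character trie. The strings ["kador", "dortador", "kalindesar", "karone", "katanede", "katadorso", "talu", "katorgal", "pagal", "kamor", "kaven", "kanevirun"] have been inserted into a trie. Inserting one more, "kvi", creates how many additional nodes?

2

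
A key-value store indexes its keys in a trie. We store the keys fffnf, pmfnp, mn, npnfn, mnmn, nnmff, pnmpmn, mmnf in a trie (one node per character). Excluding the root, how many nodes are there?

Trace insertions, counting only characters that open a new branch:
  "fffnf" → 5 new (f, f, f, n, f)
  "pmfnp" → 5 new (p, m, f, n, p)
  "mn" → 2 new (m, n)
  "npnfn" → 5 new (n, p, n, f, n)
  "mnmn" → prefix "mn" already present; 2 new (m, n)
  "nnmff" → prefix "n" already present; 4 new (n, m, f, f)
  "pnmpmn" → prefix "p" already present; 5 new (n, m, p, m, n)
  "mmnf" → prefix "m" already present; 3 new (m, n, f)
Total nodes = 5 + 5 + 2 + 5 + 2 + 4 + 5 + 3 = 31

31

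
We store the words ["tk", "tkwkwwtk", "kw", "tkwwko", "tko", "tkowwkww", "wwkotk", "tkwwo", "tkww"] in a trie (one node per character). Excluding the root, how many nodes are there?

Count nodes per top-level branch (shared prefixes stored once):
  'k'-branch (kw): 2 nodes
  't'-branch (tk, tko, tkowwkww, tkwkwwtk, tkww, tkwwko, tkwwo): 18 nodes
  'w'-branch (wwkotk): 6 nodes
Sum: 26

26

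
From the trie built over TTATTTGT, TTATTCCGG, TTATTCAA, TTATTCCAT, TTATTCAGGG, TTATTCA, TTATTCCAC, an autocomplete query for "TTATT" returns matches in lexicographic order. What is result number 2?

TTATTCAA

DFS of the "TTATT" subtree visits, in order: "TTATTCA", "TTATTCAA", "TTATTCAGGG", "TTATTCCAC", "TTATTCCAT", "TTATTCCGG", "TTATTTGT"
Position 2: TTATTCAA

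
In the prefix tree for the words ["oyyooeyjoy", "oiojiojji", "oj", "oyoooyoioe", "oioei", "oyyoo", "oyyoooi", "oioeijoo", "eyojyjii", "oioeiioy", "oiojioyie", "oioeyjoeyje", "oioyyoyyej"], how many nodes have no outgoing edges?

11

A leaf is a node with no children — equivalently, the end of a word that is not a proper prefix of any other stored word.
Those words: "eyojyjii", "oioeiioy", "oioeijoo", "oioeyjoeyje", "oiojiojji", "oiojioyie", "oioyyoyyej", "oj", "oyoooyoioe", "oyyooeyjoy", "oyyoooi"
Leaf count: 11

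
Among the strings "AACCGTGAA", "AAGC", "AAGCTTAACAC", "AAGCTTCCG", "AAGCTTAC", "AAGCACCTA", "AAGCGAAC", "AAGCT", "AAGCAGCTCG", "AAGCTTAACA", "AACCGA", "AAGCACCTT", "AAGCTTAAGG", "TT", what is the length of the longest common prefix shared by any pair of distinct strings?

The deepest shared node is where two words last agree before diverging.
e.g. "AAGCTTAACA" and "AAGCTTAACAC" share the prefix "AAGCTTAACA" of length 10; no pair shares a longer one.
Longest shared-prefix length: 10

10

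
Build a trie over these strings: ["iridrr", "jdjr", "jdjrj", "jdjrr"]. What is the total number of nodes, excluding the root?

12

Trace insertions, counting only characters that open a new branch:
  "iridrr" → 6 new (i, r, i, d, r, r)
  "jdjr" → 4 new (j, d, j, r)
  "jdjrj" → prefix "jdjr" already present; 1 new (j)
  "jdjrr" → prefix "jdjr" already present; 1 new (r)
Total nodes = 6 + 4 + 1 + 1 = 12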